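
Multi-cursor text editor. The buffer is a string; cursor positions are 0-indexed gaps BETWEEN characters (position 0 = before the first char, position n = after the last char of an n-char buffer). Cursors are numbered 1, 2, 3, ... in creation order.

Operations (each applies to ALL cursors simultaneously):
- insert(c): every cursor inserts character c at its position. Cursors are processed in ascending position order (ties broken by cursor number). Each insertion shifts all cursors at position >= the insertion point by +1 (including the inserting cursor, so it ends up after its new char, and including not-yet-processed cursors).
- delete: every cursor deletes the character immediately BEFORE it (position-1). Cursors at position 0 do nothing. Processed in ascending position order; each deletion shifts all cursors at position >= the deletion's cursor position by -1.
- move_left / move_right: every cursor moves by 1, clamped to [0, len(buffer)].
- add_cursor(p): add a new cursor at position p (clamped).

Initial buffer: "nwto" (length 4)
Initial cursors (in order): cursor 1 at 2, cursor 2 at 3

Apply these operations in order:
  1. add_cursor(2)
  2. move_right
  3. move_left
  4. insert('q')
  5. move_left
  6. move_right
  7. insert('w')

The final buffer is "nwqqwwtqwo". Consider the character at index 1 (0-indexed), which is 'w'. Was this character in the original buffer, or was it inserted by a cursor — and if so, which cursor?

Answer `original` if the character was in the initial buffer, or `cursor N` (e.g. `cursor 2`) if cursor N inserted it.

Answer: original

Derivation:
After op 1 (add_cursor(2)): buffer="nwto" (len 4), cursors c1@2 c3@2 c2@3, authorship ....
After op 2 (move_right): buffer="nwto" (len 4), cursors c1@3 c3@3 c2@4, authorship ....
After op 3 (move_left): buffer="nwto" (len 4), cursors c1@2 c3@2 c2@3, authorship ....
After op 4 (insert('q')): buffer="nwqqtqo" (len 7), cursors c1@4 c3@4 c2@6, authorship ..13.2.
After op 5 (move_left): buffer="nwqqtqo" (len 7), cursors c1@3 c3@3 c2@5, authorship ..13.2.
After op 6 (move_right): buffer="nwqqtqo" (len 7), cursors c1@4 c3@4 c2@6, authorship ..13.2.
After op 7 (insert('w')): buffer="nwqqwwtqwo" (len 10), cursors c1@6 c3@6 c2@9, authorship ..1313.22.
Authorship (.=original, N=cursor N): . . 1 3 1 3 . 2 2 .
Index 1: author = original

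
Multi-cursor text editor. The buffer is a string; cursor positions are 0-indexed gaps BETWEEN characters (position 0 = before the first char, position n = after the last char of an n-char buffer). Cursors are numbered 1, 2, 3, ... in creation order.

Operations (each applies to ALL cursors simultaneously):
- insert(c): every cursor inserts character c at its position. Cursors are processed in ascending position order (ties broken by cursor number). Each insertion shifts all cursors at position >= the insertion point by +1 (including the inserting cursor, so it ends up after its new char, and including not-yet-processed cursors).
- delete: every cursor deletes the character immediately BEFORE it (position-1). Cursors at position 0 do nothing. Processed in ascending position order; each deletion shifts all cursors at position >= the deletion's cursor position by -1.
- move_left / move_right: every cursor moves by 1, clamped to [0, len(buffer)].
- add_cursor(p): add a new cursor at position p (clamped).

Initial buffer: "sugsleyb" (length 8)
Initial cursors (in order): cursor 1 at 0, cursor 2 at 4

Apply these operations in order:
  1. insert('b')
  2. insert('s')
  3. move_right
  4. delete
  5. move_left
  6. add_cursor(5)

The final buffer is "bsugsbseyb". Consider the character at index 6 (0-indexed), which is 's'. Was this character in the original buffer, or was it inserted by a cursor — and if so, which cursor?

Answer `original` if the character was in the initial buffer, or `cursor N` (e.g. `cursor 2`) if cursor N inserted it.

After op 1 (insert('b')): buffer="bsugsbleyb" (len 10), cursors c1@1 c2@6, authorship 1....2....
After op 2 (insert('s')): buffer="bssugsbsleyb" (len 12), cursors c1@2 c2@8, authorship 11....22....
After op 3 (move_right): buffer="bssugsbsleyb" (len 12), cursors c1@3 c2@9, authorship 11....22....
After op 4 (delete): buffer="bsugsbseyb" (len 10), cursors c1@2 c2@7, authorship 11...22...
After op 5 (move_left): buffer="bsugsbseyb" (len 10), cursors c1@1 c2@6, authorship 11...22...
After op 6 (add_cursor(5)): buffer="bsugsbseyb" (len 10), cursors c1@1 c3@5 c2@6, authorship 11...22...
Authorship (.=original, N=cursor N): 1 1 . . . 2 2 . . .
Index 6: author = 2

Answer: cursor 2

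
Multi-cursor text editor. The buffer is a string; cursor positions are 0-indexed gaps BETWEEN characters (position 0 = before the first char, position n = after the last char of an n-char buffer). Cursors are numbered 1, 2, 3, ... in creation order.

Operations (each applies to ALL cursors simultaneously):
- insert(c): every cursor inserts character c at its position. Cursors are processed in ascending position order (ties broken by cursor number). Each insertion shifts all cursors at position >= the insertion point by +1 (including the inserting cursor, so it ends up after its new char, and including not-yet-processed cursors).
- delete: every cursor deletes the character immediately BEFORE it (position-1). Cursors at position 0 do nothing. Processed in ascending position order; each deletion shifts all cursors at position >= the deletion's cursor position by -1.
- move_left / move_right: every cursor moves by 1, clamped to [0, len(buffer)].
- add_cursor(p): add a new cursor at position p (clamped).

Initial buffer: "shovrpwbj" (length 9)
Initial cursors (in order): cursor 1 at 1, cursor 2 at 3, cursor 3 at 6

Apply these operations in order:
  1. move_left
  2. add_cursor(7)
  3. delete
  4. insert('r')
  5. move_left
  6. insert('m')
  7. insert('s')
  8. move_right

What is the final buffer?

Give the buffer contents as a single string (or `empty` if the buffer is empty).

Answer: msrsmsrovmsrpmsrbj

Derivation:
After op 1 (move_left): buffer="shovrpwbj" (len 9), cursors c1@0 c2@2 c3@5, authorship .........
After op 2 (add_cursor(7)): buffer="shovrpwbj" (len 9), cursors c1@0 c2@2 c3@5 c4@7, authorship .........
After op 3 (delete): buffer="sovpbj" (len 6), cursors c1@0 c2@1 c3@3 c4@4, authorship ......
After op 4 (insert('r')): buffer="rsrovrprbj" (len 10), cursors c1@1 c2@3 c3@6 c4@8, authorship 1.2..3.4..
After op 5 (move_left): buffer="rsrovrprbj" (len 10), cursors c1@0 c2@2 c3@5 c4@7, authorship 1.2..3.4..
After op 6 (insert('m')): buffer="mrsmrovmrpmrbj" (len 14), cursors c1@1 c2@4 c3@8 c4@11, authorship 11.22..33.44..
After op 7 (insert('s')): buffer="msrsmsrovmsrpmsrbj" (len 18), cursors c1@2 c2@6 c3@11 c4@15, authorship 111.222..333.444..
After op 8 (move_right): buffer="msrsmsrovmsrpmsrbj" (len 18), cursors c1@3 c2@7 c3@12 c4@16, authorship 111.222..333.444..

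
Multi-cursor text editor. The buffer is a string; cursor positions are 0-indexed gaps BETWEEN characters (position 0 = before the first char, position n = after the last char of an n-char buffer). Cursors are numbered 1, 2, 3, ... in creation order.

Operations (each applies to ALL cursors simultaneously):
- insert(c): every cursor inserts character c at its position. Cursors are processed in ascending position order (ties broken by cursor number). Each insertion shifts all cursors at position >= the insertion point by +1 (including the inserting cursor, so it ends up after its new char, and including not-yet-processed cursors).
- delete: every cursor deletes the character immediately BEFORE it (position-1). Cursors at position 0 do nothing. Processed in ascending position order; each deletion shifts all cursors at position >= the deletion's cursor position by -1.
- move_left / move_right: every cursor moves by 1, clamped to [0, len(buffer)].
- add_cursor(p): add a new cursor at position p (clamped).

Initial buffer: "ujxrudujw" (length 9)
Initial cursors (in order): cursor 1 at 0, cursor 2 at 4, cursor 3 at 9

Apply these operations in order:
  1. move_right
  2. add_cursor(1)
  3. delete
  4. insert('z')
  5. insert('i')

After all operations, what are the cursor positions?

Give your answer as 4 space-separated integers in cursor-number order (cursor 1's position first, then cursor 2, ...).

After op 1 (move_right): buffer="ujxrudujw" (len 9), cursors c1@1 c2@5 c3@9, authorship .........
After op 2 (add_cursor(1)): buffer="ujxrudujw" (len 9), cursors c1@1 c4@1 c2@5 c3@9, authorship .........
After op 3 (delete): buffer="jxrduj" (len 6), cursors c1@0 c4@0 c2@3 c3@6, authorship ......
After op 4 (insert('z')): buffer="zzjxrzdujz" (len 10), cursors c1@2 c4@2 c2@6 c3@10, authorship 14...2...3
After op 5 (insert('i')): buffer="zziijxrzidujzi" (len 14), cursors c1@4 c4@4 c2@9 c3@14, authorship 1414...22...33

Answer: 4 9 14 4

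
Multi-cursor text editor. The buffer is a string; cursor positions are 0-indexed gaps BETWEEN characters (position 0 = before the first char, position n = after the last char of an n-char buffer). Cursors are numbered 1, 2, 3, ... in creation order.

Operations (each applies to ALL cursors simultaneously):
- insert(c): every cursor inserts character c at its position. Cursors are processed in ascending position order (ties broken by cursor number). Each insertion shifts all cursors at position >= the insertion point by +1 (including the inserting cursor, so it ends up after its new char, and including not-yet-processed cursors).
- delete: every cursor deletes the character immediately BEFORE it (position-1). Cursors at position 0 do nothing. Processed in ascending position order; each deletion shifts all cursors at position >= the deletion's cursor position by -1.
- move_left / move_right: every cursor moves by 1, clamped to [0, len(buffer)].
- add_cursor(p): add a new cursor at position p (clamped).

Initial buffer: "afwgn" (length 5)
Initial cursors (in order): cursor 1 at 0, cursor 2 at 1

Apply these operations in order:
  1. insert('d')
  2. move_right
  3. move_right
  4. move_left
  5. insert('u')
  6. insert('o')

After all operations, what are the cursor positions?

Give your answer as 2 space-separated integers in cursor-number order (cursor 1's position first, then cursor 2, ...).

Answer: 4 8

Derivation:
After op 1 (insert('d')): buffer="dadfwgn" (len 7), cursors c1@1 c2@3, authorship 1.2....
After op 2 (move_right): buffer="dadfwgn" (len 7), cursors c1@2 c2@4, authorship 1.2....
After op 3 (move_right): buffer="dadfwgn" (len 7), cursors c1@3 c2@5, authorship 1.2....
After op 4 (move_left): buffer="dadfwgn" (len 7), cursors c1@2 c2@4, authorship 1.2....
After op 5 (insert('u')): buffer="daudfuwgn" (len 9), cursors c1@3 c2@6, authorship 1.12.2...
After op 6 (insert('o')): buffer="dauodfuowgn" (len 11), cursors c1@4 c2@8, authorship 1.112.22...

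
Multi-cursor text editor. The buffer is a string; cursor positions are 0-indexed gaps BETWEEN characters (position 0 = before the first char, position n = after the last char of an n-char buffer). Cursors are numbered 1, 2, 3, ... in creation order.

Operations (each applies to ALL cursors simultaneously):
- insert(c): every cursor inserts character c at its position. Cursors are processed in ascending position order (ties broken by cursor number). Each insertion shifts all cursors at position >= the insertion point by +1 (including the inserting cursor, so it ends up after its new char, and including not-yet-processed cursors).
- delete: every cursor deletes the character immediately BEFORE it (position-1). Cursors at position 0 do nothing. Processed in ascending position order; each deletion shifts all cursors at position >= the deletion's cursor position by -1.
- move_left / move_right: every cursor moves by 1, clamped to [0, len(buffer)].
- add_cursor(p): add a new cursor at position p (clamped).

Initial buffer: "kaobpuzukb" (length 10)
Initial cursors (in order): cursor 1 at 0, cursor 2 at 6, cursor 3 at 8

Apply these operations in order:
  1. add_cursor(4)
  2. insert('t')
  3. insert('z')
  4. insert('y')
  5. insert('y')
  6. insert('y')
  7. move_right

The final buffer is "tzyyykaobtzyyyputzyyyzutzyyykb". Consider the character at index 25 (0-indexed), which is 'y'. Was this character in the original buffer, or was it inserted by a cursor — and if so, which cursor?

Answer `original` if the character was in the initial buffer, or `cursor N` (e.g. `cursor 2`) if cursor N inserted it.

After op 1 (add_cursor(4)): buffer="kaobpuzukb" (len 10), cursors c1@0 c4@4 c2@6 c3@8, authorship ..........
After op 2 (insert('t')): buffer="tkaobtputzutkb" (len 14), cursors c1@1 c4@6 c2@9 c3@12, authorship 1....4..2..3..
After op 3 (insert('z')): buffer="tzkaobtzputzzutzkb" (len 18), cursors c1@2 c4@8 c2@12 c3@16, authorship 11....44..22..33..
After op 4 (insert('y')): buffer="tzykaobtzyputzyzutzykb" (len 22), cursors c1@3 c4@10 c2@15 c3@20, authorship 111....444..222..333..
After op 5 (insert('y')): buffer="tzyykaobtzyyputzyyzutzyykb" (len 26), cursors c1@4 c4@12 c2@18 c3@24, authorship 1111....4444..2222..3333..
After op 6 (insert('y')): buffer="tzyyykaobtzyyyputzyyyzutzyyykb" (len 30), cursors c1@5 c4@14 c2@21 c3@28, authorship 11111....44444..22222..33333..
After op 7 (move_right): buffer="tzyyykaobtzyyyputzyyyzutzyyykb" (len 30), cursors c1@6 c4@15 c2@22 c3@29, authorship 11111....44444..22222..33333..
Authorship (.=original, N=cursor N): 1 1 1 1 1 . . . . 4 4 4 4 4 . . 2 2 2 2 2 . . 3 3 3 3 3 . .
Index 25: author = 3

Answer: cursor 3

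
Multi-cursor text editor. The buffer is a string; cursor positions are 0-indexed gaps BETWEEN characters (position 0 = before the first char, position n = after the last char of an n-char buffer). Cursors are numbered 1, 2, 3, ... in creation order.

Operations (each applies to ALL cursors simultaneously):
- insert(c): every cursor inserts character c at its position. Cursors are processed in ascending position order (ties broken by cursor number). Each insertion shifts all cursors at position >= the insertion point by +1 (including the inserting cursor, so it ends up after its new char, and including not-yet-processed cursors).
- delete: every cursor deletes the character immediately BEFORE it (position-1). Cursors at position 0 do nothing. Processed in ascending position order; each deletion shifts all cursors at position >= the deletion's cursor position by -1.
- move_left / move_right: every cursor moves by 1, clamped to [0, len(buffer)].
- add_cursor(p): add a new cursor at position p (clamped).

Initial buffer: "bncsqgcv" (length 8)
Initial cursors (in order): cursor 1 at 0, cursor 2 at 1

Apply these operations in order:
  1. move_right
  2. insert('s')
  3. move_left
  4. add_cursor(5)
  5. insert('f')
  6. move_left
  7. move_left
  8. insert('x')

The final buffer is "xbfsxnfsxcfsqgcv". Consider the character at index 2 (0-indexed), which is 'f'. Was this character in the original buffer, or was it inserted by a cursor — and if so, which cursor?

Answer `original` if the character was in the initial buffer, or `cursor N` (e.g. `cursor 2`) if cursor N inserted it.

Answer: cursor 1

Derivation:
After op 1 (move_right): buffer="bncsqgcv" (len 8), cursors c1@1 c2@2, authorship ........
After op 2 (insert('s')): buffer="bsnscsqgcv" (len 10), cursors c1@2 c2@4, authorship .1.2......
After op 3 (move_left): buffer="bsnscsqgcv" (len 10), cursors c1@1 c2@3, authorship .1.2......
After op 4 (add_cursor(5)): buffer="bsnscsqgcv" (len 10), cursors c1@1 c2@3 c3@5, authorship .1.2......
After op 5 (insert('f')): buffer="bfsnfscfsqgcv" (len 13), cursors c1@2 c2@5 c3@8, authorship .11.22.3.....
After op 6 (move_left): buffer="bfsnfscfsqgcv" (len 13), cursors c1@1 c2@4 c3@7, authorship .11.22.3.....
After op 7 (move_left): buffer="bfsnfscfsqgcv" (len 13), cursors c1@0 c2@3 c3@6, authorship .11.22.3.....
After op 8 (insert('x')): buffer="xbfsxnfsxcfsqgcv" (len 16), cursors c1@1 c2@5 c3@9, authorship 1.112.223.3.....
Authorship (.=original, N=cursor N): 1 . 1 1 2 . 2 2 3 . 3 . . . . .
Index 2: author = 1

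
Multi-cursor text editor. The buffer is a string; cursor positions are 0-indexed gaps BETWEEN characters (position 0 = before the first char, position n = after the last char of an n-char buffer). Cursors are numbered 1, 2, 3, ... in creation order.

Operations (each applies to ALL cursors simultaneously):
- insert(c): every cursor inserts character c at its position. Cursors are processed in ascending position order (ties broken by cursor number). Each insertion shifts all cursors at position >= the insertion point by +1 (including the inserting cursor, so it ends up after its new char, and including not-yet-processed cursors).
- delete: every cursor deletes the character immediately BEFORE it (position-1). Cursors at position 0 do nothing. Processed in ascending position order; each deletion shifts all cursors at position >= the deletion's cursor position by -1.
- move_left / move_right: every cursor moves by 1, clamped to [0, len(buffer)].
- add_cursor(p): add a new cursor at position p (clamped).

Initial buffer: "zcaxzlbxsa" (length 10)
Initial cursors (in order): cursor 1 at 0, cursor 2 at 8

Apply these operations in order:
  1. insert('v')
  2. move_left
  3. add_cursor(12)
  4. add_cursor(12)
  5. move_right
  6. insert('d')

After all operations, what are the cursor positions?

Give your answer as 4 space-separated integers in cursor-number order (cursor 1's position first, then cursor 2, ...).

After op 1 (insert('v')): buffer="vzcaxzlbxvsa" (len 12), cursors c1@1 c2@10, authorship 1........2..
After op 2 (move_left): buffer="vzcaxzlbxvsa" (len 12), cursors c1@0 c2@9, authorship 1........2..
After op 3 (add_cursor(12)): buffer="vzcaxzlbxvsa" (len 12), cursors c1@0 c2@9 c3@12, authorship 1........2..
After op 4 (add_cursor(12)): buffer="vzcaxzlbxvsa" (len 12), cursors c1@0 c2@9 c3@12 c4@12, authorship 1........2..
After op 5 (move_right): buffer="vzcaxzlbxvsa" (len 12), cursors c1@1 c2@10 c3@12 c4@12, authorship 1........2..
After op 6 (insert('d')): buffer="vdzcaxzlbxvdsadd" (len 16), cursors c1@2 c2@12 c3@16 c4@16, authorship 11........22..34

Answer: 2 12 16 16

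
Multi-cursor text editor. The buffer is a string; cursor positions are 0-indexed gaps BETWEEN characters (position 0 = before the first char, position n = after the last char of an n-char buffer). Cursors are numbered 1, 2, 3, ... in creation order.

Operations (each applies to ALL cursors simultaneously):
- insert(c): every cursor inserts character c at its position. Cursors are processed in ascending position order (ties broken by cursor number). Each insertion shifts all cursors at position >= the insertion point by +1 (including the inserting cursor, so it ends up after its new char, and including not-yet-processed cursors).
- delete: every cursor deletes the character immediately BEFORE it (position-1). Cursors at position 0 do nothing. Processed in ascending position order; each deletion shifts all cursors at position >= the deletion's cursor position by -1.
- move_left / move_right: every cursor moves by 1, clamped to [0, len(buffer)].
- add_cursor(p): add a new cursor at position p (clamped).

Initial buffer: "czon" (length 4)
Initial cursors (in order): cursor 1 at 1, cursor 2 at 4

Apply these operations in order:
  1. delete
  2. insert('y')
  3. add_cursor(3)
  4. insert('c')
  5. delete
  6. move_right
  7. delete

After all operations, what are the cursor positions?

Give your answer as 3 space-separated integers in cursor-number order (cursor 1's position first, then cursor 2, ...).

After op 1 (delete): buffer="zo" (len 2), cursors c1@0 c2@2, authorship ..
After op 2 (insert('y')): buffer="yzoy" (len 4), cursors c1@1 c2@4, authorship 1..2
After op 3 (add_cursor(3)): buffer="yzoy" (len 4), cursors c1@1 c3@3 c2@4, authorship 1..2
After op 4 (insert('c')): buffer="yczocyc" (len 7), cursors c1@2 c3@5 c2@7, authorship 11..322
After op 5 (delete): buffer="yzoy" (len 4), cursors c1@1 c3@3 c2@4, authorship 1..2
After op 6 (move_right): buffer="yzoy" (len 4), cursors c1@2 c2@4 c3@4, authorship 1..2
After op 7 (delete): buffer="y" (len 1), cursors c1@1 c2@1 c3@1, authorship 1

Answer: 1 1 1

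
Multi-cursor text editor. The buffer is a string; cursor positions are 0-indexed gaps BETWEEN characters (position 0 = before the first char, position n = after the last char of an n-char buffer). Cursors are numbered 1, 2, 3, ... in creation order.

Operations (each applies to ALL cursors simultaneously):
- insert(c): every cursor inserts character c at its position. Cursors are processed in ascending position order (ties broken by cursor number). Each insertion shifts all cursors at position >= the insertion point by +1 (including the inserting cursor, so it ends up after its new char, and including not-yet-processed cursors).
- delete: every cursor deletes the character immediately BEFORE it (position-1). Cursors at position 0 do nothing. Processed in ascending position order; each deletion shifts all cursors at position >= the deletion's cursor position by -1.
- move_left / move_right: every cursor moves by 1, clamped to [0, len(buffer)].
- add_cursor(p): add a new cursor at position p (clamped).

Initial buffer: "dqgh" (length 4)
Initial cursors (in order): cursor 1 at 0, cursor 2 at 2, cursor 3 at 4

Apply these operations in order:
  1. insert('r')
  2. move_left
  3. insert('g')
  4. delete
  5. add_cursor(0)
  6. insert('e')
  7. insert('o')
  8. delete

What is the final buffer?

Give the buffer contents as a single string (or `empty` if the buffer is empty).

Answer: eerdqergher

Derivation:
After op 1 (insert('r')): buffer="rdqrghr" (len 7), cursors c1@1 c2@4 c3@7, authorship 1..2..3
After op 2 (move_left): buffer="rdqrghr" (len 7), cursors c1@0 c2@3 c3@6, authorship 1..2..3
After op 3 (insert('g')): buffer="grdqgrghgr" (len 10), cursors c1@1 c2@5 c3@9, authorship 11..22..33
After op 4 (delete): buffer="rdqrghr" (len 7), cursors c1@0 c2@3 c3@6, authorship 1..2..3
After op 5 (add_cursor(0)): buffer="rdqrghr" (len 7), cursors c1@0 c4@0 c2@3 c3@6, authorship 1..2..3
After op 6 (insert('e')): buffer="eerdqergher" (len 11), cursors c1@2 c4@2 c2@6 c3@10, authorship 141..22..33
After op 7 (insert('o')): buffer="eeoordqeorgheor" (len 15), cursors c1@4 c4@4 c2@9 c3@14, authorship 14141..222..333
After op 8 (delete): buffer="eerdqergher" (len 11), cursors c1@2 c4@2 c2@6 c3@10, authorship 141..22..33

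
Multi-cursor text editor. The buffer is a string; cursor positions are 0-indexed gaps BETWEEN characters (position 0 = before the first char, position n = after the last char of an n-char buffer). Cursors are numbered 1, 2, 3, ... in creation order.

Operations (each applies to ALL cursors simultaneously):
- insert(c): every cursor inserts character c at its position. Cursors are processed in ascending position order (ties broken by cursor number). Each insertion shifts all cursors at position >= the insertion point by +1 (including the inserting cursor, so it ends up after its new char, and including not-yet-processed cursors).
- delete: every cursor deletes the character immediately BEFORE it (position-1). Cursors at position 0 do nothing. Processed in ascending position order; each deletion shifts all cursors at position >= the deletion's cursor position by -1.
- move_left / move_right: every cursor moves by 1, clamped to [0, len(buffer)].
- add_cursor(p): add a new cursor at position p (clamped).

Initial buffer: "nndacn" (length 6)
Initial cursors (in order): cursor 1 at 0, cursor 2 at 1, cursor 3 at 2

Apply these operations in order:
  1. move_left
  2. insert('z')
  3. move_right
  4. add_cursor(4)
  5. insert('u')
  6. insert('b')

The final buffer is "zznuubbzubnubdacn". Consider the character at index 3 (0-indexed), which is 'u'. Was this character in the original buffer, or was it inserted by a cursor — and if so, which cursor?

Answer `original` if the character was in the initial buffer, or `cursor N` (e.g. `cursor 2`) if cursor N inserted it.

After op 1 (move_left): buffer="nndacn" (len 6), cursors c1@0 c2@0 c3@1, authorship ......
After op 2 (insert('z')): buffer="zznzndacn" (len 9), cursors c1@2 c2@2 c3@4, authorship 12.3.....
After op 3 (move_right): buffer="zznzndacn" (len 9), cursors c1@3 c2@3 c3@5, authorship 12.3.....
After op 4 (add_cursor(4)): buffer="zznzndacn" (len 9), cursors c1@3 c2@3 c4@4 c3@5, authorship 12.3.....
After op 5 (insert('u')): buffer="zznuuzunudacn" (len 13), cursors c1@5 c2@5 c4@7 c3@9, authorship 12.1234.3....
After op 6 (insert('b')): buffer="zznuubbzubnubdacn" (len 17), cursors c1@7 c2@7 c4@10 c3@13, authorship 12.1212344.33....
Authorship (.=original, N=cursor N): 1 2 . 1 2 1 2 3 4 4 . 3 3 . . . .
Index 3: author = 1

Answer: cursor 1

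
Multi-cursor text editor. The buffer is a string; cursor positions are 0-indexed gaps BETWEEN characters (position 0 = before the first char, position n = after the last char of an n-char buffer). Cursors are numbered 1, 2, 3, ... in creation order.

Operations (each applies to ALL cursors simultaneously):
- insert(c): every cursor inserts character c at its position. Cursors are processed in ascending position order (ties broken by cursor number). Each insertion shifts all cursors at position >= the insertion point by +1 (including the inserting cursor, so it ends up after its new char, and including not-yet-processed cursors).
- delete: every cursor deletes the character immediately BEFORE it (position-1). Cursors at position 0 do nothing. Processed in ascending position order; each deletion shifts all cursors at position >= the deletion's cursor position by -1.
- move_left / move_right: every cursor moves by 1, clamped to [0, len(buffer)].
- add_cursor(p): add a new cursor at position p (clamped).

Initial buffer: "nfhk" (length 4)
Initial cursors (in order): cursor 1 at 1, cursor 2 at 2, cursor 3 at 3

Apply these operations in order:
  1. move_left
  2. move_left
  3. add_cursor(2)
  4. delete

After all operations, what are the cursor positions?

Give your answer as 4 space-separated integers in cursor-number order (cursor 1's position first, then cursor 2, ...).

After op 1 (move_left): buffer="nfhk" (len 4), cursors c1@0 c2@1 c3@2, authorship ....
After op 2 (move_left): buffer="nfhk" (len 4), cursors c1@0 c2@0 c3@1, authorship ....
After op 3 (add_cursor(2)): buffer="nfhk" (len 4), cursors c1@0 c2@0 c3@1 c4@2, authorship ....
After op 4 (delete): buffer="hk" (len 2), cursors c1@0 c2@0 c3@0 c4@0, authorship ..

Answer: 0 0 0 0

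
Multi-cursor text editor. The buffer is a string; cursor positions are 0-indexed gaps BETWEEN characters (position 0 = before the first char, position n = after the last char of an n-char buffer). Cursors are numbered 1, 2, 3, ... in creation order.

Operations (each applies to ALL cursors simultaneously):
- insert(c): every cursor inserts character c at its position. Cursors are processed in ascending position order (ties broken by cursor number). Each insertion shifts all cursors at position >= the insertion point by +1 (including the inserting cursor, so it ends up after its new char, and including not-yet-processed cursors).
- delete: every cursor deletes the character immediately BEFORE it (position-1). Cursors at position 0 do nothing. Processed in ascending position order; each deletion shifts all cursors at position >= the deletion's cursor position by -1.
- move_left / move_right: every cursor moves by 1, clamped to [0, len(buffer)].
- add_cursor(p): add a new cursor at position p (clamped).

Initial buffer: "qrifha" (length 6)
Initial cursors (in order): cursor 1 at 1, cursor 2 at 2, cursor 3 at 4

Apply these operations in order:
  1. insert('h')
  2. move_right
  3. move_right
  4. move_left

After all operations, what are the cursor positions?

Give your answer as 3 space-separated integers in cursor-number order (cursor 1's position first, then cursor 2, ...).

Answer: 3 5 8

Derivation:
After op 1 (insert('h')): buffer="qhrhifhha" (len 9), cursors c1@2 c2@4 c3@7, authorship .1.2..3..
After op 2 (move_right): buffer="qhrhifhha" (len 9), cursors c1@3 c2@5 c3@8, authorship .1.2..3..
After op 3 (move_right): buffer="qhrhifhha" (len 9), cursors c1@4 c2@6 c3@9, authorship .1.2..3..
After op 4 (move_left): buffer="qhrhifhha" (len 9), cursors c1@3 c2@5 c3@8, authorship .1.2..3..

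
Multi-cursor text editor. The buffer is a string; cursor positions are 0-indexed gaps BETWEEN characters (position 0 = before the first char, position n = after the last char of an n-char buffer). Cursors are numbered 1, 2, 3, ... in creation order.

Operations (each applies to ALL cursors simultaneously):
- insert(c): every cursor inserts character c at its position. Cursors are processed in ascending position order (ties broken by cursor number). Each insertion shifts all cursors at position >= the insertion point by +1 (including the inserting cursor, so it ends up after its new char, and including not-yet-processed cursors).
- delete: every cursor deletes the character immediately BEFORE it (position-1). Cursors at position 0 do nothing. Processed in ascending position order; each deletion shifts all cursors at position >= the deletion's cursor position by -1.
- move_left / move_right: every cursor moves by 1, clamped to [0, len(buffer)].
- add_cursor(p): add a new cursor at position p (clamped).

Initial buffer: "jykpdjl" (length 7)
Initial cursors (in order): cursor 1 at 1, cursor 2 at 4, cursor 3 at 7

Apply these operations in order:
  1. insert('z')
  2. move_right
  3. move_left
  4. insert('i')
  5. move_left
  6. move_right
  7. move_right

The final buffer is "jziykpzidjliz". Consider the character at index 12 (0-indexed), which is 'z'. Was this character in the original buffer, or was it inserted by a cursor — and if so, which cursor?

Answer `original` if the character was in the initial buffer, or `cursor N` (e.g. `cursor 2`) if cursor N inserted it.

After op 1 (insert('z')): buffer="jzykpzdjlz" (len 10), cursors c1@2 c2@6 c3@10, authorship .1...2...3
After op 2 (move_right): buffer="jzykpzdjlz" (len 10), cursors c1@3 c2@7 c3@10, authorship .1...2...3
After op 3 (move_left): buffer="jzykpzdjlz" (len 10), cursors c1@2 c2@6 c3@9, authorship .1...2...3
After op 4 (insert('i')): buffer="jziykpzidjliz" (len 13), cursors c1@3 c2@8 c3@12, authorship .11...22...33
After op 5 (move_left): buffer="jziykpzidjliz" (len 13), cursors c1@2 c2@7 c3@11, authorship .11...22...33
After op 6 (move_right): buffer="jziykpzidjliz" (len 13), cursors c1@3 c2@8 c3@12, authorship .11...22...33
After op 7 (move_right): buffer="jziykpzidjliz" (len 13), cursors c1@4 c2@9 c3@13, authorship .11...22...33
Authorship (.=original, N=cursor N): . 1 1 . . . 2 2 . . . 3 3
Index 12: author = 3

Answer: cursor 3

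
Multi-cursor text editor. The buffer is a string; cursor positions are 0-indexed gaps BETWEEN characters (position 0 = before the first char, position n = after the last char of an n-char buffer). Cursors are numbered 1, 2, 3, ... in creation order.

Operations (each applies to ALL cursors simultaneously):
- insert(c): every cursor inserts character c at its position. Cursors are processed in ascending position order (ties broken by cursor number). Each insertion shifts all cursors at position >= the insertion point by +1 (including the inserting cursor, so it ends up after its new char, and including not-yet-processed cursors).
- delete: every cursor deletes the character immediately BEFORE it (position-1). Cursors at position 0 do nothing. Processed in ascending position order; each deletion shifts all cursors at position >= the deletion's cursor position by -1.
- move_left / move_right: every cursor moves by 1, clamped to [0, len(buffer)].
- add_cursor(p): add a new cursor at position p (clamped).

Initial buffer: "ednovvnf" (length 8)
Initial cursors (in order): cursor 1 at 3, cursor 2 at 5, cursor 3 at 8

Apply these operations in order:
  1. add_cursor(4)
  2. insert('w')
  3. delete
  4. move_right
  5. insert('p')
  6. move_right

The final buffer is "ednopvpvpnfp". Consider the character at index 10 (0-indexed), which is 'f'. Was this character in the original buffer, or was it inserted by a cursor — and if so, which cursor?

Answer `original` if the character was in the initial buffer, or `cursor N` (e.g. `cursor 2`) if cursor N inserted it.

Answer: original

Derivation:
After op 1 (add_cursor(4)): buffer="ednovvnf" (len 8), cursors c1@3 c4@4 c2@5 c3@8, authorship ........
After op 2 (insert('w')): buffer="ednwowvwvnfw" (len 12), cursors c1@4 c4@6 c2@8 c3@12, authorship ...1.4.2...3
After op 3 (delete): buffer="ednovvnf" (len 8), cursors c1@3 c4@4 c2@5 c3@8, authorship ........
After op 4 (move_right): buffer="ednovvnf" (len 8), cursors c1@4 c4@5 c2@6 c3@8, authorship ........
After op 5 (insert('p')): buffer="ednopvpvpnfp" (len 12), cursors c1@5 c4@7 c2@9 c3@12, authorship ....1.4.2..3
After op 6 (move_right): buffer="ednopvpvpnfp" (len 12), cursors c1@6 c4@8 c2@10 c3@12, authorship ....1.4.2..3
Authorship (.=original, N=cursor N): . . . . 1 . 4 . 2 . . 3
Index 10: author = original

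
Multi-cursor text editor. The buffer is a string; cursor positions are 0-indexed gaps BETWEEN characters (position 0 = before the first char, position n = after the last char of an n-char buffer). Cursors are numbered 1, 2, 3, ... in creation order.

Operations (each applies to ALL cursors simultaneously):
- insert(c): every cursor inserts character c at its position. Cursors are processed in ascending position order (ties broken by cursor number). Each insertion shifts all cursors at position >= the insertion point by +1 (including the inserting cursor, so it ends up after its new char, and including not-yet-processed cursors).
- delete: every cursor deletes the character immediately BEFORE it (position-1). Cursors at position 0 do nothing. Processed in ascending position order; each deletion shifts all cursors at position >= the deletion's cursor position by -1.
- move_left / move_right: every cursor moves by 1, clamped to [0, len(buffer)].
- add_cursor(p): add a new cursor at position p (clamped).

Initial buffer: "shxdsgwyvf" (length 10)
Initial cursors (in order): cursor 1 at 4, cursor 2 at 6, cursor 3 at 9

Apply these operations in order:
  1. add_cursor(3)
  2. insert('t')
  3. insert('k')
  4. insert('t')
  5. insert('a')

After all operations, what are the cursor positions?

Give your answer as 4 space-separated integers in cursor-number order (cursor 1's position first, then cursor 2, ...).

After op 1 (add_cursor(3)): buffer="shxdsgwyvf" (len 10), cursors c4@3 c1@4 c2@6 c3@9, authorship ..........
After op 2 (insert('t')): buffer="shxtdtsgtwyvtf" (len 14), cursors c4@4 c1@6 c2@9 c3@13, authorship ...4.1..2...3.
After op 3 (insert('k')): buffer="shxtkdtksgtkwyvtkf" (len 18), cursors c4@5 c1@8 c2@12 c3@17, authorship ...44.11..22...33.
After op 4 (insert('t')): buffer="shxtktdtktsgtktwyvtktf" (len 22), cursors c4@6 c1@10 c2@15 c3@21, authorship ...444.111..222...333.
After op 5 (insert('a')): buffer="shxtktadtktasgtktawyvtktaf" (len 26), cursors c4@7 c1@12 c2@18 c3@25, authorship ...4444.1111..2222...3333.

Answer: 12 18 25 7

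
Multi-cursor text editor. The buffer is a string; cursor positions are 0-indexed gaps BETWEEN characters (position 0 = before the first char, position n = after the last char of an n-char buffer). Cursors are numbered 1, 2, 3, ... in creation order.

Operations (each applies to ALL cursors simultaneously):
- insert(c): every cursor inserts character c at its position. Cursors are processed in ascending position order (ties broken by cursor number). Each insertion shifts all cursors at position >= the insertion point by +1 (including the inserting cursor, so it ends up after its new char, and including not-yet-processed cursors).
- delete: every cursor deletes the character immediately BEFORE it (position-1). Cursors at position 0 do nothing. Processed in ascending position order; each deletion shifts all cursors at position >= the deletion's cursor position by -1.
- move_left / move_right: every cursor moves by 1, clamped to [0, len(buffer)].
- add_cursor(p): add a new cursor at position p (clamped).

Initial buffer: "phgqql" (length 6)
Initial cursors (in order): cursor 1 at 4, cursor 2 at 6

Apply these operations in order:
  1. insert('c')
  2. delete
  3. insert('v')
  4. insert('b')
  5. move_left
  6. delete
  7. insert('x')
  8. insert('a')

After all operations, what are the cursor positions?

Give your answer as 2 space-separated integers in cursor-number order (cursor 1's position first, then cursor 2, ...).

Answer: 6 11

Derivation:
After op 1 (insert('c')): buffer="phgqcqlc" (len 8), cursors c1@5 c2@8, authorship ....1..2
After op 2 (delete): buffer="phgqql" (len 6), cursors c1@4 c2@6, authorship ......
After op 3 (insert('v')): buffer="phgqvqlv" (len 8), cursors c1@5 c2@8, authorship ....1..2
After op 4 (insert('b')): buffer="phgqvbqlvb" (len 10), cursors c1@6 c2@10, authorship ....11..22
After op 5 (move_left): buffer="phgqvbqlvb" (len 10), cursors c1@5 c2@9, authorship ....11..22
After op 6 (delete): buffer="phgqbqlb" (len 8), cursors c1@4 c2@7, authorship ....1..2
After op 7 (insert('x')): buffer="phgqxbqlxb" (len 10), cursors c1@5 c2@9, authorship ....11..22
After op 8 (insert('a')): buffer="phgqxabqlxab" (len 12), cursors c1@6 c2@11, authorship ....111..222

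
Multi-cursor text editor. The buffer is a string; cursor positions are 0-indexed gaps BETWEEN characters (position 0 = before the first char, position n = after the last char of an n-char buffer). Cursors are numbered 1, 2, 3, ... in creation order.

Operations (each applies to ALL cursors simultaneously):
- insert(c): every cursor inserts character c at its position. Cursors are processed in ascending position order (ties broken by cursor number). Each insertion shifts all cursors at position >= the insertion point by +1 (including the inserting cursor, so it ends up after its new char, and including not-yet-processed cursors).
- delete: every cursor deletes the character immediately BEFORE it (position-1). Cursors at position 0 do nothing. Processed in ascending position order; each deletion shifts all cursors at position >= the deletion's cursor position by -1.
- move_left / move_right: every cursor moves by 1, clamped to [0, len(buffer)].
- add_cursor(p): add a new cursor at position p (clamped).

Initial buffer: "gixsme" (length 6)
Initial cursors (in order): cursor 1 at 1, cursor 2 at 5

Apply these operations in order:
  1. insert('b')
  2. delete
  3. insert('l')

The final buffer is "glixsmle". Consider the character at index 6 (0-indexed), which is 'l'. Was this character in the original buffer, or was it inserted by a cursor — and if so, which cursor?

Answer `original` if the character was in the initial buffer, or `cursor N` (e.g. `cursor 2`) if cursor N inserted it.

Answer: cursor 2

Derivation:
After op 1 (insert('b')): buffer="gbixsmbe" (len 8), cursors c1@2 c2@7, authorship .1....2.
After op 2 (delete): buffer="gixsme" (len 6), cursors c1@1 c2@5, authorship ......
After op 3 (insert('l')): buffer="glixsmle" (len 8), cursors c1@2 c2@7, authorship .1....2.
Authorship (.=original, N=cursor N): . 1 . . . . 2 .
Index 6: author = 2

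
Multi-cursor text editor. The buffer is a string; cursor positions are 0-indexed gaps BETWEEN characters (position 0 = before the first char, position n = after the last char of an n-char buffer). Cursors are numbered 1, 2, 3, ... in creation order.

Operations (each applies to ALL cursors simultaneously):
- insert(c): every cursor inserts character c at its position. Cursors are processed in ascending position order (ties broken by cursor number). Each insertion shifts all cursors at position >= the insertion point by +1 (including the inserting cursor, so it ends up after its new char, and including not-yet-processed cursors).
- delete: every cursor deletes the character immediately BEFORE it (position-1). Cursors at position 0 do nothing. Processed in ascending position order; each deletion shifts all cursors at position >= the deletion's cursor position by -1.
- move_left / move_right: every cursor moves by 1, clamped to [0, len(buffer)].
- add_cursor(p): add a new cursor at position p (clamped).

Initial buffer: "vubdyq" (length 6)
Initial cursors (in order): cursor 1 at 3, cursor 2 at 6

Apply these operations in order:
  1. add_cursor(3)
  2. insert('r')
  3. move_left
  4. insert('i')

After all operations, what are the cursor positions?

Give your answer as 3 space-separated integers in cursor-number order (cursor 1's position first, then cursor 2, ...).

Answer: 6 11 6

Derivation:
After op 1 (add_cursor(3)): buffer="vubdyq" (len 6), cursors c1@3 c3@3 c2@6, authorship ......
After op 2 (insert('r')): buffer="vubrrdyqr" (len 9), cursors c1@5 c3@5 c2@9, authorship ...13...2
After op 3 (move_left): buffer="vubrrdyqr" (len 9), cursors c1@4 c3@4 c2@8, authorship ...13...2
After op 4 (insert('i')): buffer="vubriirdyqir" (len 12), cursors c1@6 c3@6 c2@11, authorship ...1133...22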